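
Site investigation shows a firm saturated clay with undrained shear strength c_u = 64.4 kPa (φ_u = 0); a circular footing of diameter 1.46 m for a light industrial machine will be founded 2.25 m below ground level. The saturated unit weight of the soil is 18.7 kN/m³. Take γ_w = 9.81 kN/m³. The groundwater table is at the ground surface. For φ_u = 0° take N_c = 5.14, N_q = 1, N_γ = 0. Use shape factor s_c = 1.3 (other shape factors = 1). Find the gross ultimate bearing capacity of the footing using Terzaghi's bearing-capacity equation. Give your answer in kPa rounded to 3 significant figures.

With the water table at the surface the whole profile is submerged: γ' = 18.7 − 9.81 = 8.89 kN/m³, so q = γ'·D_f = 20.002 kPa.
q_ult = c·N_c·s_c + q·N_q
     = 64.4 × 5.14 × 1.3 + 20.002 × 1
     = 430.32 + 20.002 = 450.32 kPa.

q_ult ≈ 450 kPa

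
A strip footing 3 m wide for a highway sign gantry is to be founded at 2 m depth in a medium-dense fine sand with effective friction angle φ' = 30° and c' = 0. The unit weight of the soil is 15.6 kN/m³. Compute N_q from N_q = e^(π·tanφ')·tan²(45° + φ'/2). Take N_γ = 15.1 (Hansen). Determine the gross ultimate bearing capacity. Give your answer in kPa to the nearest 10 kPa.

tan30° = 0.5774, so N_q = e^(π×0.5774)·tan²(60°) = 6.134 × 3.0 = 18.4.
q = γ·D_f = 15.6 × 2 = 31.2 kPa.
q·N_q = 31.2 × 18.401 = 574.12 kPa
0.5·γ·B·N_γ = 0.5 × 15.6 × 3 × 15.1 = 353.34 kPa
q_ult = 574.12 + 353.34 = 927.46 kPa.

q_ult ≈ 930 kPa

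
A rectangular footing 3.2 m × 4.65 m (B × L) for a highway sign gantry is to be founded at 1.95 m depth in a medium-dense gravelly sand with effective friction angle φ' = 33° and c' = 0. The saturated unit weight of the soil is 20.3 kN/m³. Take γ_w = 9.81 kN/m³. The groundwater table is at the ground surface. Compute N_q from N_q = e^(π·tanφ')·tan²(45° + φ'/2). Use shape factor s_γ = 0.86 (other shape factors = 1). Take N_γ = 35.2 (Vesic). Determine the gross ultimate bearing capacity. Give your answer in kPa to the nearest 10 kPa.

tan33° = 0.6494, so N_q = e^(π×0.6494)·tan²(61.5°) = 7.692 × 3.392 = 26.09.
Water table at ground surface, so effective unit weight γ' = 20.3 − 9.81 = 10.49 kN/m³ is used throughout; overburden q = 10.49 × 1.95 = 20.456 kPa; the same γ' applies in the ½γBN_γ term.
Surcharge term q·N_q = 20.456 × 26.092 = 533.73 kPa; self-weight term 0.5·γ·B·N_γ·s_γ = 0.5 × 10.49 × 3.2 × 35.2 × 0.86 = 508.09 kPa.
q_ult = 533.73 + 508.09 = 1041.8 kPa.

q_ult ≈ 1040 kPa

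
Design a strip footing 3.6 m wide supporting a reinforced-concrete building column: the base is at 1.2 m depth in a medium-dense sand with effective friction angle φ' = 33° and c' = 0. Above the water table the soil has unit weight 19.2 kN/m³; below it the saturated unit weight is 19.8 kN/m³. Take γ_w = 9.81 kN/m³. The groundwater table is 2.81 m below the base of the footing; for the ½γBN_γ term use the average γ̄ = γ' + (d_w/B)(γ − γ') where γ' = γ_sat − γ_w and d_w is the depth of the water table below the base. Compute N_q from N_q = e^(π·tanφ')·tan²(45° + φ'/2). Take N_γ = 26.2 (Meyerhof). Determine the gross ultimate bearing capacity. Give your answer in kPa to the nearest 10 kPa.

q_ult ≈ 1410 kPa

tan33° = 0.6494, so N_q = e^(π×0.6494)·tan²(61.5°) = 7.692 × 3.392 = 26.09.
Overburden at base level: q = 19.2 × 1.2 = 23.04 kPa.
The water table is 2.81 m below the base (< B = 3.6 m), so the ½γBN_γ term uses γ̄ = γ' + (d_w/B)(γ − γ') = 9.99 + (2.81/3.6)(19.2 − 9.99) = 17.179 kN/m³.
Surcharge term q·N_q = 23.04 × 26.092 = 601.16 kPa; self-weight term 0.5·γ·B·N_γ = 0.5 × 17.179 × 3.6 × 26.2 = 810.16 kPa.
q_ult = 601.16 + 810.16 = 1411.3 kPa.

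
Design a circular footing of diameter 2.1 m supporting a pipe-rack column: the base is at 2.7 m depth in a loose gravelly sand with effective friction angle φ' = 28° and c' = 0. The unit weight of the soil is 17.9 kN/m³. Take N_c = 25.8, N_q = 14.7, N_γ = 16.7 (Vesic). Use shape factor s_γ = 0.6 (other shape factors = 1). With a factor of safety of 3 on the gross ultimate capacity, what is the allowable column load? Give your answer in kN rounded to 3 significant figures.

q = γ·D_f = 17.9 × 2.7 = 48.33 kPa.
q·N_q = 48.33 × 14.7 = 710.45 kPa
0.5·γ·B·N_γ·s_γ = 0.5 × 17.9 × 2.1 × 16.7 × 0.6 = 188.33 kPa
q_ult = 710.45 + 188.33 = 898.78 kPa.
Gross allowable pressure q_all = 898.78 / 3 = 299.59 kPa.
Footing area = 3.4636 m², so allowable column load = 299.59 × 3.4636 = 1037.7 kN.

P_all ≈ 1040 kN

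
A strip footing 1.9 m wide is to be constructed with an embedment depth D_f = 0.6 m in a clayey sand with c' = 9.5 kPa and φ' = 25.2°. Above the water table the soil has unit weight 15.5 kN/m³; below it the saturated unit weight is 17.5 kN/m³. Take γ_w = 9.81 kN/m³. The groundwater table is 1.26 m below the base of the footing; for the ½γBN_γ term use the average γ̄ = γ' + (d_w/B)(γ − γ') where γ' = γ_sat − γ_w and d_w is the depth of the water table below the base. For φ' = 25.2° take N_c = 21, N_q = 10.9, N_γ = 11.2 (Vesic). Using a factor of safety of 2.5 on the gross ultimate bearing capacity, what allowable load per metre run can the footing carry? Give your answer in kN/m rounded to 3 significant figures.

≈ 333 kN/m

Effective surcharge at the founding depth q = γ·D_f = 15.5 × 0.6 = 9.3 kPa.
With d_w = 1.26 m < B, γ̄ = 7.69 + (1.26/1.9) × (15.5 − 7.69) = 12.869 kN/m³.
q_ult = c·N_c + q·N_q + 0.5·γ·B·N_γ
     = 9.5 × 21 + 9.3 × 10.9 + 0.5 × 12.869 × 1.9 × 11.2
     = 199.5 + 101.37 + 136.93 = 437.8 kPa.
Gross allowable pressure q_all = 437.8 / 2.5 = 175.12 kPa.
Allowable wall load = q_all × B = 175.12 × 1.9 = 332.73 kN per metre run.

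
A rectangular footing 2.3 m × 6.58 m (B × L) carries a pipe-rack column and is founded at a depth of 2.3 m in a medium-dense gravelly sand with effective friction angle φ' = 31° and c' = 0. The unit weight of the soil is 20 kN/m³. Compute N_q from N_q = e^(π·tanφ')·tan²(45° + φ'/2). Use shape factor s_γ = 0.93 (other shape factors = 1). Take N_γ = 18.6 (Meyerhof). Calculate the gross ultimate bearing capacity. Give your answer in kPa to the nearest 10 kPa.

q_ult ≈ 1350 kPa

tan31° = 0.6009, so N_q = e^(π×0.6009)·tan²(60.5°) = 6.604 × 3.124 = 20.63.
Overburden at base level: q = 20 × 2.3 = 46 kPa.
Surcharge term q·N_q = 46 × 20.631 = 949.02 kPa; self-weight term 0.5·γ·B·N_γ·s_γ = 0.5 × 20 × 2.3 × 18.6 × 0.93 = 397.85 kPa.
q_ult = 949.02 + 397.85 = 1346.9 kPa.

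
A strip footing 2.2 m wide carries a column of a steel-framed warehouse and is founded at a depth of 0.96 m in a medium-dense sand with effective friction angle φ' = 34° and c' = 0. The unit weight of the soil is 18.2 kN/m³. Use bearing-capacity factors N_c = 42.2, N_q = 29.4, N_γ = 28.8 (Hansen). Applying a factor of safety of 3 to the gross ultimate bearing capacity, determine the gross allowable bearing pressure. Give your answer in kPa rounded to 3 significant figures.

Overburden at base level: q = 18.2 × 0.96 = 17.472 kPa.
Surcharge term q·N_q = 17.472 × 29.4 = 513.68 kPa; self-weight term 0.5·γ·B·N_γ = 0.5 × 18.2 × 2.2 × 28.8 = 576.58 kPa.
q_ult = 513.68 + 576.58 = 1090.3 kPa.
q_all = q_ult / FS = 1090.3 / 3 = 363.42 kPa.

q_all ≈ 363 kPa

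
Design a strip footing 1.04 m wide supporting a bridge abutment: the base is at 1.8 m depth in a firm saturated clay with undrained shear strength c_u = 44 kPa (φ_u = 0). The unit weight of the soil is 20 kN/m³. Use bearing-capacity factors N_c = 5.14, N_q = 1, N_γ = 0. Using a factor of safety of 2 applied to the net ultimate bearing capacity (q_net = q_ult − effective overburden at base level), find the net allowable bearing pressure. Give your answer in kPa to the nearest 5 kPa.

Effective surcharge at the founding depth q = γ·D_f = 20 × 1.8 = 36 kPa.
q_ult = c·N_c + q·N_q
     = 44 × 5.14 + 36 × 1
     = 226.16 + 36 = 262.16 kPa.
Net ultimate: q_net = 262.16 − 36 = 226.16 kPa.
q_all(net) = 226.16 / 2 = 113.08 kPa.

q_all(net) ≈ 115 kPa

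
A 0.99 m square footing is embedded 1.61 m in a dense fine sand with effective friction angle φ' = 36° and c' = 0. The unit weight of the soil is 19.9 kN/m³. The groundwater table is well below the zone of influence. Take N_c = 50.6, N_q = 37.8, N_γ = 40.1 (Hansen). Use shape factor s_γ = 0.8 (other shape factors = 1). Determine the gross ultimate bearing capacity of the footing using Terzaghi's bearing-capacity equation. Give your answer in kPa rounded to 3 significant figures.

Effective surcharge at the founding depth q = γ·D_f = 19.9 × 1.61 = 32.039 kPa.
q_ult = q·N_q + 0.5·γ·B·N_γ·s_γ
     = 32.039 × 37.8 + 0.5 × 19.9 × 0.99 × 40.1 × 0.8
     = 1211.1 + 316 = 1527.1 kPa.

q_ult ≈ 1530 kPa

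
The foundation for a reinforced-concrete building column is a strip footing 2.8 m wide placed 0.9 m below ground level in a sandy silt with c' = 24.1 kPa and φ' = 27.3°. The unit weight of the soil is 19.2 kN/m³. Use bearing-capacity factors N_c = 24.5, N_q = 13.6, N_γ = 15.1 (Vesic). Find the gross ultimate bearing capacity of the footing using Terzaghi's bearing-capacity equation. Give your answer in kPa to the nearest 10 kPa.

Effective surcharge at the founding depth q = γ·D_f = 19.2 × 0.9 = 17.28 kPa.
q_ult = c·N_c + q·N_q + 0.5·γ·B·N_γ
     = 24.1 × 24.5 + 17.28 × 13.6 + 0.5 × 19.2 × 2.8 × 15.1
     = 590.45 + 235.01 + 405.89 = 1231.3 kPa.

q_ult ≈ 1230 kPa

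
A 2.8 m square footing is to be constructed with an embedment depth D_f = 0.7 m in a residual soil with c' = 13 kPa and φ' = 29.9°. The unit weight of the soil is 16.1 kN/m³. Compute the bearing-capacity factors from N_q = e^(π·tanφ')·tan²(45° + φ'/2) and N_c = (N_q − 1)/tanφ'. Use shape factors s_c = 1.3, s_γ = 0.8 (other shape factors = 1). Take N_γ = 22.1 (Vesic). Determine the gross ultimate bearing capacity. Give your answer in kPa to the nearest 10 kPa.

tan29.9° = 0.575, so N_q = e^(π×0.575)·tan²(59.95°) = 6.089 × 2.988 = 18.19.
N_c = (18.19 − 1)/tan29.9° = 29.9.
q = γ·D_f = 16.1 × 0.7 = 11.27 kPa.
c·N_c·s_c = 13 × 29.901 × 1.3 = 505.33 kPa
q·N_q = 11.27 × 18.194 = 205.04 kPa
0.5·γ·B·N_γ·s_γ = 0.5 × 16.1 × 2.8 × 22.1 × 0.8 = 398.51 kPa
q_ult = 505.33 + 205.04 + 398.51 = 1108.9 kPa.

q_ult ≈ 1110 kPa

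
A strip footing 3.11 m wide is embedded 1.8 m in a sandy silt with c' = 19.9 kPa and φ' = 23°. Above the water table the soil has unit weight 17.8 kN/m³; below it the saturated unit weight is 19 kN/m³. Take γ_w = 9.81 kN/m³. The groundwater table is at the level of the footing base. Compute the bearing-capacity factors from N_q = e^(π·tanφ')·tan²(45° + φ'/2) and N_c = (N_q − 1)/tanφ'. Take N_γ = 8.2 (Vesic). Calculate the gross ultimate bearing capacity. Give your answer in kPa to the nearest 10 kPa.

tan23° = 0.4245, so N_q = e^(π×0.4245)·tan²(56.5°) = 3.794 × 2.283 = 8.66.
N_c = (8.66 − 1)/tan23° = 18.05.
Effective surcharge at the founding depth q = γ·D_f = 17.8 × 1.8 = 32.04 kPa.
The water table coincides with the base, so in the self-weight term γ → γ' = 9.19 kN/m³.
q_ult = c·N_c + q·N_q + 0.5·γ·B·N_γ
     = 19.9 × 18.049 + 32.04 × 8.6612 + 0.5 × 9.19 × 3.11 × 8.2
     = 359.17 + 277.5 + 117.18 = 753.85 kPa.

q_ult ≈ 750 kPa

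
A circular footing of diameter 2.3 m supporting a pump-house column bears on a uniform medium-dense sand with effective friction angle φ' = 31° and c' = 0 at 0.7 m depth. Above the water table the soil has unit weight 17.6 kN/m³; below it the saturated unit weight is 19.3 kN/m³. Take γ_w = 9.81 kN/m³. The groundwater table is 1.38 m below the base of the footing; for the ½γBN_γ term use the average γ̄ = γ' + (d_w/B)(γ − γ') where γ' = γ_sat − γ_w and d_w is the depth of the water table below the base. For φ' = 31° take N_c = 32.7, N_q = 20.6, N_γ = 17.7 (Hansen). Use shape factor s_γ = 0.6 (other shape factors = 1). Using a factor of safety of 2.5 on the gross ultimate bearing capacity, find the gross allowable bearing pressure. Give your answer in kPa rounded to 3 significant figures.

q_all ≈ 172 kPa

Overburden at base level: q = 17.6 × 0.7 = 12.32 kPa.
The water table is 1.38 m below the base (< B = 2.3 m), so the ½γBN_γ term uses γ̄ = γ' + (d_w/B)(γ − γ') = 9.49 + (1.38/2.3)(17.6 − 9.49) = 14.356 kN/m³.
Surcharge term q·N_q = 12.32 × 20.6 = 253.79 kPa; self-weight term 0.5·γ·B·N_γ·s_γ = 0.5 × 14.356 × 2.3 × 17.7 × 0.6 = 175.33 kPa.
q_ult = 253.79 + 175.33 = 429.12 kPa.
q_all = 429.12 / 2.5 = 171.65 kPa.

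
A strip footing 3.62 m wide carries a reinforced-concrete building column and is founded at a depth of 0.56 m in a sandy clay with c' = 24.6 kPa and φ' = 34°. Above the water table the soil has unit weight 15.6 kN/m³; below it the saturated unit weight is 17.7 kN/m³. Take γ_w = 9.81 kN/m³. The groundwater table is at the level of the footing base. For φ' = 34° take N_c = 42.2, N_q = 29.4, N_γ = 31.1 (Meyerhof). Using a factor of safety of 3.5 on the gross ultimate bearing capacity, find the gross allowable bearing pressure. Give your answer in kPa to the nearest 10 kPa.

Effective surcharge at the founding depth q = γ·D_f = 15.6 × 0.56 = 8.736 kPa.
The water table coincides with the base, so in the self-weight term γ → γ' = 7.89 kN/m³.
q_ult = c·N_c + q·N_q + 0.5·γ·B·N_γ
     = 24.6 × 42.2 + 8.736 × 29.4 + 0.5 × 7.89 × 3.62 × 31.1
     = 1038.1 + 256.84 + 444.14 = 1739.1 kPa.
q_all = 1739.1 / 3.5 = 496.88 kPa.

q_all ≈ 500 kPa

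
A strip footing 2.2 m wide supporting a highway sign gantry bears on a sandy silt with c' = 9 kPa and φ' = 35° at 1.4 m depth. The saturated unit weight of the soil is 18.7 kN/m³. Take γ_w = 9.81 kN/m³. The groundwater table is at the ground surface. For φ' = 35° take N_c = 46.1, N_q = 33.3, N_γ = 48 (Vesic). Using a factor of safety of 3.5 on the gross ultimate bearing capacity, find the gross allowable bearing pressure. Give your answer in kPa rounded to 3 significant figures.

q_all ≈ 371 kPa

With the water table at the surface the whole profile is submerged: γ' = 18.7 − 9.81 = 8.89 kN/m³, so q = γ'·D_f = 12.446 kPa; the same γ' applies in the ½γBN_γ term.
q_ult = c·N_c + q·N_q + 0.5·γ·B·N_γ
     = 9 × 46.1 + 12.446 × 33.3 + 0.5 × 8.89 × 2.2 × 48
     = 414.9 + 414.45 + 469.39 = 1298.7 kPa.
q_all = 1298.7 / 3.5 = 371.07 kPa.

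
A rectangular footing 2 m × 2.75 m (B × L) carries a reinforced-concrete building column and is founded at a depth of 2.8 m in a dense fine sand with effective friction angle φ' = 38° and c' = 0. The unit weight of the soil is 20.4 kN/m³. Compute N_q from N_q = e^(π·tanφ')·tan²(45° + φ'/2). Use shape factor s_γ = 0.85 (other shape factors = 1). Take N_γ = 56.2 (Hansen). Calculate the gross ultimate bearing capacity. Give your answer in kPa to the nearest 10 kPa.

q_ult ≈ 3770 kPa

tan38° = 0.7813, so N_q = e^(π×0.7813)·tan²(64°) = 11.64 × 4.204 = 48.93.
Effective surcharge at the founding depth q = γ·D_f = 20.4 × 2.8 = 57.12 kPa.
q_ult = q·N_q + 0.5·γ·B·N_γ·s_γ
     = 57.12 × 48.933 + 0.5 × 20.4 × 2 × 56.2 × 0.85
     = 2795.1 + 974.51 = 3769.6 kPa.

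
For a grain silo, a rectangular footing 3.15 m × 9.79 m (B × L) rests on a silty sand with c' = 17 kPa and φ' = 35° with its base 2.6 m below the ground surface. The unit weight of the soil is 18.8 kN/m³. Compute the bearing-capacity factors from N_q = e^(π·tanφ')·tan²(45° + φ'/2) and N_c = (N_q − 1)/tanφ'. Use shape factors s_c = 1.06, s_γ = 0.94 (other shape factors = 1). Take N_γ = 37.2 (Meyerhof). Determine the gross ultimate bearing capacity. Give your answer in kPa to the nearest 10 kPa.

tan35° = 0.7002, so N_q = e^(π×0.7002)·tan²(62.5°) = 9.023 × 3.69 = 33.3.
N_c = (33.3 − 1)/tan35° = 46.12.
Effective surcharge at the founding depth q = γ·D_f = 18.8 × 2.6 = 48.88 kPa.
q_ult = c·N_c·s_c + q·N_q + 0.5·γ·B·N_γ·s_γ
     = 17 × 46.124 × 1.06 + 48.88 × 33.296 + 0.5 × 18.8 × 3.15 × 37.2 × 0.94
     = 831.15 + 1627.5 + 1035.4 = 3494.1 kPa.

q_ult ≈ 3490 kPa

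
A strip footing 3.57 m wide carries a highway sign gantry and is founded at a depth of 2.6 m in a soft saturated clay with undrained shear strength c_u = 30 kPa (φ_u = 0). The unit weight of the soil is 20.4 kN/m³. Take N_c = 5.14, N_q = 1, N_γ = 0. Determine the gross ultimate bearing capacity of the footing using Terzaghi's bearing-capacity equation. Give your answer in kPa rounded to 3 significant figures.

q = γ·D_f = 20.4 × 2.6 = 53.04 kPa.
c·N_c = 30 × 5.14 = 154.2 kPa
q·N_q = 53.04 × 1 = 53.04 kPa
q_ult = 154.2 + 53.04 = 207.24 kPa.

q_ult ≈ 207 kPa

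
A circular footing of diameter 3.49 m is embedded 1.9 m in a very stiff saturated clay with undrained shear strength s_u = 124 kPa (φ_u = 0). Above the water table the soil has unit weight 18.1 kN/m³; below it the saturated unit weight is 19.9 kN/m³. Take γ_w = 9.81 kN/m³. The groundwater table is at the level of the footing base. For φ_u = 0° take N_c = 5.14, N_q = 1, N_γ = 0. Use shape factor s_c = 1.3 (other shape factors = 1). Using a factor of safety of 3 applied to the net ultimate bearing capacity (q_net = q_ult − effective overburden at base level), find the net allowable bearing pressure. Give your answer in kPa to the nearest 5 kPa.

Overburden at base level: q = 18.1 × 1.9 = 34.39 kPa.
Cohesion term c·N_c·s_c = 124 × 5.14 × 1.3 = 828.57 kPa; surcharge term q·N_q = 34.39 × 1 = 34.39 kPa.
q_ult = 828.57 + 34.39 = 862.96 kPa.
Net ultimate: q_net = 862.96 − 34.39 = 828.57 kPa.
q_all(net) = 828.57 / 3 = 276.19 kPa.

q_all(net) ≈ 275 kPa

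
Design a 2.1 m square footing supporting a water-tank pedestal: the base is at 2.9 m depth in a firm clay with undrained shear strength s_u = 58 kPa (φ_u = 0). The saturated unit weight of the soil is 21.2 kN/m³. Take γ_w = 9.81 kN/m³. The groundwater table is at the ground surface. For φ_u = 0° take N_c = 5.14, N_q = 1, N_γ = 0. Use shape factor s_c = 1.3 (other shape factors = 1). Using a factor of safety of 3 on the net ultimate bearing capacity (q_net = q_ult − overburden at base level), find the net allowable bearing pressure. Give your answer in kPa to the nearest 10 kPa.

γ' = 21.2 − 9.81 = 11.39 kN/m³ (submerged throughout). q = 11.39 × 2.9 = 33.031 kPa.
c·N_c·s_c = 58 × 5.14 × 1.3 = 387.56 kPa
q·N_q = 33.031 × 1 = 33.031 kPa
q_ult = 387.56 + 33.031 = 420.59 kPa.
q_net = 420.59 − 33.031 = 387.56 kPa.
q_all(net) = 387.56 / 3 = 129.19 kPa.

q_all(net) ≈ 130 kPa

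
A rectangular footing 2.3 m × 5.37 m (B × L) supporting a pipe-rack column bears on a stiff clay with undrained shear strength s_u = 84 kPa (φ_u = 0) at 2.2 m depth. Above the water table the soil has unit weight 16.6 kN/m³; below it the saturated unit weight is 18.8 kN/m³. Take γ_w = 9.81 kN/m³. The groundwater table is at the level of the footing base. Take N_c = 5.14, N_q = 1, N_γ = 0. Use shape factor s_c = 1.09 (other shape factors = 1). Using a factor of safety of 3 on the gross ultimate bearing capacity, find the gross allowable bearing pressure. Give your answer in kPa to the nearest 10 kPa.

q_all ≈ 170 kPa

Overburden at base level: q = 16.6 × 2.2 = 36.52 kPa.
Cohesion term c·N_c·s_c = 84 × 5.14 × 1.09 = 470.62 kPa; surcharge term q·N_q = 36.52 × 1 = 36.52 kPa.
q_ult = 470.62 + 36.52 = 507.14 kPa.
q_all = 507.14 / 3 = 169.05 kPa.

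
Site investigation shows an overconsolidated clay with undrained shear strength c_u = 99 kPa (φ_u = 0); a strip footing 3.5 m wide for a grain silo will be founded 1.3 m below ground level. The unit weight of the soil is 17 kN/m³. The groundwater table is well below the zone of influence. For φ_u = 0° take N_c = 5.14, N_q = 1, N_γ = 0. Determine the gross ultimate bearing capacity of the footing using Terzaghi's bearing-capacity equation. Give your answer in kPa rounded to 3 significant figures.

Overburden at base level: q = 17 × 1.3 = 22.1 kPa.
Cohesion term c·N_c = 99 × 5.14 = 508.86 kPa; surcharge term q·N_q = 22.1 × 1 = 22.1 kPa.
q_ult = 508.86 + 22.1 = 530.96 kPa.

q_ult ≈ 531 kPa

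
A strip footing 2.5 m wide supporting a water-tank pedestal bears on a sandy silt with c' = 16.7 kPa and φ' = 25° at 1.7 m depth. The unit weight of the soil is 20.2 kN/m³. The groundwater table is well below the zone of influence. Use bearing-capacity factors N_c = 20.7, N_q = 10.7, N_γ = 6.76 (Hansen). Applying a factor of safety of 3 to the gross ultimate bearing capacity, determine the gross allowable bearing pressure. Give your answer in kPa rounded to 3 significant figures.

q_all ≈ 295 kPa

q = γ·D_f = 20.2 × 1.7 = 34.34 kPa.
c·N_c = 16.7 × 20.7 = 345.69 kPa
q·N_q = 34.34 × 10.7 = 367.44 kPa
0.5·γ·B·N_γ = 0.5 × 20.2 × 2.5 × 6.76 = 170.69 kPa
q_ult = 345.69 + 367.44 + 170.69 = 883.82 kPa.
q_all = q_ult / FS = 883.82 / 3 = 294.61 kPa.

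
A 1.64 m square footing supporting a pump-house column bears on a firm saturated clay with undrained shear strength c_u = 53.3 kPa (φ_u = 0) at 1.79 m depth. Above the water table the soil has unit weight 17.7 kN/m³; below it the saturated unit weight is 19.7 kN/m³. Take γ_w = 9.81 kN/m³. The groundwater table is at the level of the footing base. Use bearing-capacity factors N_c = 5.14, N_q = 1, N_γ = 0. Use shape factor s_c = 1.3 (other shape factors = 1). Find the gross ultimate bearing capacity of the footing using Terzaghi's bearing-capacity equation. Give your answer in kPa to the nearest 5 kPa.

q_ult ≈ 390 kPa

q = γ·D_f = 17.7 × 1.79 = 31.683 kPa.
c·N_c·s_c = 53.3 × 5.14 × 1.3 = 356.15 kPa
q·N_q = 31.683 × 1 = 31.683 kPa
q_ult = 356.15 + 31.683 = 387.83 kPa.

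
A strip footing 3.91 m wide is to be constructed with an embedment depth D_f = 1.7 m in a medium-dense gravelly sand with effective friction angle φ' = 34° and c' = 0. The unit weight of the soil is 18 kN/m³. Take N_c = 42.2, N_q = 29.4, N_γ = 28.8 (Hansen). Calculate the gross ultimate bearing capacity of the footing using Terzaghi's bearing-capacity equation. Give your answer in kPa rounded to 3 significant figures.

q = γ·D_f = 18 × 1.7 = 30.6 kPa.
q·N_q = 30.6 × 29.4 = 899.64 kPa
0.5·γ·B·N_γ = 0.5 × 18 × 3.91 × 28.8 = 1013.5 kPa
q_ult = 899.64 + 1013.5 = 1913.1 kPa.

q_ult ≈ 1910 kPa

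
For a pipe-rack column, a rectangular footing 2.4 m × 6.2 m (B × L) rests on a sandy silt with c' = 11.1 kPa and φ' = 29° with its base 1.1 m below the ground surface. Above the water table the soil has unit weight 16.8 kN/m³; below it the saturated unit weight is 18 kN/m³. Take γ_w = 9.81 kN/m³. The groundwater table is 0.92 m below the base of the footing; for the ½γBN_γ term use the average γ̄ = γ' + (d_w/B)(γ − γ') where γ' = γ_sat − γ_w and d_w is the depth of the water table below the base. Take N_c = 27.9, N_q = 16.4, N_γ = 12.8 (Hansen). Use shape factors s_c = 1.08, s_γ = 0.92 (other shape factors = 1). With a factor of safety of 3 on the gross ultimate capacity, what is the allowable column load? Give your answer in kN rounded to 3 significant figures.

Overburden at base level: q = 16.8 × 1.1 = 18.48 kPa.
The water table is 0.92 m below the base (< B = 2.4 m), so the ½γBN_γ term uses γ̄ = γ' + (d_w/B)(γ − γ') = 8.19 + (0.92/2.4)(16.8 − 8.19) = 11.491 kN/m³.
Cohesion term c·N_c·s_c = 11.1 × 27.9 × 1.08 = 334.47 kPa; surcharge term q·N_q = 18.48 × 16.4 = 303.07 kPa; self-weight term 0.5·γ·B·N_γ·s_γ = 0.5 × 11.491 × 2.4 × 12.8 × 0.92 = 162.37 kPa.
q_ult = 334.47 + 303.07 + 162.37 = 799.91 kPa.
Gross allowable pressure q_all = 799.91 / 3 = 266.64 kPa.
Footing area = 14.88 m², so allowable column load = 266.64 × 14.88 = 3967.6 kN.

P_all ≈ 3970 kN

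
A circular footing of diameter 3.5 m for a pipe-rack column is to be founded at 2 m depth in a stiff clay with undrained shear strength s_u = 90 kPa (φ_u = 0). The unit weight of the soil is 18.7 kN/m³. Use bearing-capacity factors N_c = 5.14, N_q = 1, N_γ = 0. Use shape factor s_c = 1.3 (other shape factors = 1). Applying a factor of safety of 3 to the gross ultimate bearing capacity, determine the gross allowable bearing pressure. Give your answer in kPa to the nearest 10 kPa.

q = γ·D_f = 18.7 × 2 = 37.4 kPa.
c·N_c·s_c = 90 × 5.14 × 1.3 = 601.38 kPa
q·N_q = 37.4 × 1 = 37.4 kPa
q_ult = 601.38 + 37.4 = 638.78 kPa.
q_all = q_ult / FS = 638.78 / 3 = 212.93 kPa.

q_all ≈ 210 kPa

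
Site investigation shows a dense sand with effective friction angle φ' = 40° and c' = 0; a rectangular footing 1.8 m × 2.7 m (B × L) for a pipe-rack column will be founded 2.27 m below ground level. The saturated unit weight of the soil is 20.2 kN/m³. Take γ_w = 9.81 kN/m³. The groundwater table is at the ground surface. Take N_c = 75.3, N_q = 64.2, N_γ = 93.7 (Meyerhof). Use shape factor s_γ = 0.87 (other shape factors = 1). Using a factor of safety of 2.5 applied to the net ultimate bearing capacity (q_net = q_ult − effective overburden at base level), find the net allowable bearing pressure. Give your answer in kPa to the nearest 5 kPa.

q_all(net) ≈ 900 kPa

With the water table at the surface the whole profile is submerged: γ' = 20.2 − 9.81 = 10.39 kN/m³, so q = γ'·D_f = 23.585 kPa; the same γ' applies in the ½γBN_γ term.
q_ult = q·N_q + 0.5·γ·B·N_γ·s_γ
     = 23.585 × 64.2 + 0.5 × 10.39 × 1.8 × 93.7 × 0.87
     = 1514.2 + 762.28 = 2276.5 kPa.
Net ultimate: q_net = 2276.5 − 23.585 = 2252.9 kPa.
q_all(net) = 2252.9 / 2.5 = 901.15 kPa.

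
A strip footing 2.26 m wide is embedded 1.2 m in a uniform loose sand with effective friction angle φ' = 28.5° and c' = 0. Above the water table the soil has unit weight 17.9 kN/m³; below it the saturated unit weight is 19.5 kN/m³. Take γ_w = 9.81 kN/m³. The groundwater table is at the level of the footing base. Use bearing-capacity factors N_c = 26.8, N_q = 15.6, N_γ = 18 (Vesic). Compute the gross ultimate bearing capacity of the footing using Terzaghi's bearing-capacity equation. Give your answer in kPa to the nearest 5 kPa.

Effective surcharge at the founding depth q = γ·D_f = 17.9 × 1.2 = 21.48 kPa.
The water table coincides with the base, so in the self-weight term γ → γ' = 9.69 kN/m³.
q_ult = q·N_q + 0.5·γ·B·N_γ
     = 21.48 × 15.6 + 0.5 × 9.69 × 2.26 × 18
     = 335.09 + 197.09 = 532.18 kPa.

q_ult ≈ 530 kPa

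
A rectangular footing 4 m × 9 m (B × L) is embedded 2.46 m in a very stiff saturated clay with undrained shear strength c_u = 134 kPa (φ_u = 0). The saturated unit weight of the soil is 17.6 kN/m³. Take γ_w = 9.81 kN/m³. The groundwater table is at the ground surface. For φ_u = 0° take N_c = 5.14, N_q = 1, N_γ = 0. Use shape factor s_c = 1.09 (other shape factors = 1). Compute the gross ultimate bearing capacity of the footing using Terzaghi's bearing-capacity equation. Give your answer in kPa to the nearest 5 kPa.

With the water table at the surface the whole profile is submerged: γ' = 17.6 − 9.81 = 7.79 kN/m³, so q = γ'·D_f = 19.163 kPa.
q_ult = c·N_c·s_c + q·N_q
     = 134 × 5.14 × 1.09 + 19.163 × 1
     = 750.75 + 19.163 = 769.91 kPa.

q_ult ≈ 770 kPa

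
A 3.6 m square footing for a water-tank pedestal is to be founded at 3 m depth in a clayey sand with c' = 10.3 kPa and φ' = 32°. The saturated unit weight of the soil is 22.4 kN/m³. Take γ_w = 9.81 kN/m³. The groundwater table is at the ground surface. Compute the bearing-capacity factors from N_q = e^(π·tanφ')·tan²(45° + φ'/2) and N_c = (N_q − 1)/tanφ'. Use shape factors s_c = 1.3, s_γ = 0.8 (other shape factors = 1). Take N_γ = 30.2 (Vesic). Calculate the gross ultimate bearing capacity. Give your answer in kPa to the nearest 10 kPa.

q_ult ≈ 1900 kPa

tan32° = 0.6249, so N_q = e^(π×0.6249)·tan²(61°) = 7.121 × 3.255 = 23.18.
N_c = (23.18 − 1)/tan32° = 35.49.
With the water table at the surface the whole profile is submerged: γ' = 22.4 − 9.81 = 12.59 kN/m³, so q = γ'·D_f = 37.77 kPa; the same γ' applies in the ½γBN_γ term.
q_ult = c·N_c·s_c + q·N_q + 0.5·γ·B·N_γ·s_γ
     = 10.3 × 35.49 × 1.3 + 37.77 × 23.177 + 0.5 × 12.59 × 3.6 × 30.2 × 0.8
     = 475.21 + 875.39 + 547.51 = 1898.1 kPa.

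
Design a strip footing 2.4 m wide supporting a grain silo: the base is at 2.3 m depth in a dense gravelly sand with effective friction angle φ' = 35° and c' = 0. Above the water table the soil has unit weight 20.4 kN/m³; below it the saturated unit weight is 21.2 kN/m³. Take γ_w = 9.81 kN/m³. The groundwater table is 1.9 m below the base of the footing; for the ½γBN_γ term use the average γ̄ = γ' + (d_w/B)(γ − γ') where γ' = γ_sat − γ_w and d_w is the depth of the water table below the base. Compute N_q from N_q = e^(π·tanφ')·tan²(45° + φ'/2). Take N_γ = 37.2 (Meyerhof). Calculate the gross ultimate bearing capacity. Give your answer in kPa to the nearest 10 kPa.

q_ult ≈ 2390 kPa

tan35° = 0.7002, so N_q = e^(π×0.7002)·tan²(62.5°) = 9.023 × 3.69 = 33.3.
Overburden at base level: q = 20.4 × 2.3 = 46.92 kPa.
The water table is 1.9 m below the base (< B = 2.4 m), so the ½γBN_γ term uses γ̄ = γ' + (d_w/B)(γ − γ') = 11.39 + (1.9/2.4)(20.4 − 11.39) = 18.523 kN/m³.
Surcharge term q·N_q = 46.92 × 33.296 = 1562.3 kPa; self-weight term 0.5·γ·B·N_γ = 0.5 × 18.523 × 2.4 × 37.2 = 826.86 kPa.
q_ult = 1562.3 + 826.86 = 2389.1 kPa.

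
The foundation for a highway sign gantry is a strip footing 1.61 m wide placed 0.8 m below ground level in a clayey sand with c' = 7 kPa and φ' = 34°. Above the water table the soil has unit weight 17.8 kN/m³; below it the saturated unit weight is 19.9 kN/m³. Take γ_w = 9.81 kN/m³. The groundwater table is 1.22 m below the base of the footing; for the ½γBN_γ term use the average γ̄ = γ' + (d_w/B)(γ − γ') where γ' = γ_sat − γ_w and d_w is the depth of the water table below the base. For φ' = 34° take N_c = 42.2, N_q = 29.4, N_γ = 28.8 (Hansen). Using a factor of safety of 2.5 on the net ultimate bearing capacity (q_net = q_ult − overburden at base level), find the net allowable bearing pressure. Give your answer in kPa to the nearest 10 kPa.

q = γ·D_f = 17.8 × 0.8 = 14.24 kPa.
γ' = 10.09 kN/m³; averaging over the depth B below the base, γ̄ = γ' + (d_w/B)(γ − γ') = 15.932 kN/m³.
c·N_c = 7 × 42.2 = 295.4 kPa
q·N_q = 14.24 × 29.4 = 418.66 kPa
0.5·γ·B·N_γ = 0.5 × 15.932 × 1.61 × 28.8 = 369.38 kPa
q_ult = 295.4 + 418.66 + 369.38 = 1083.4 kPa.
q_net = 1083.4 − 14.24 = 1069.2 kPa.
q_all(net) = 1069.2 / 2.5 = 427.68 kPa.

q_all(net) ≈ 430 kPa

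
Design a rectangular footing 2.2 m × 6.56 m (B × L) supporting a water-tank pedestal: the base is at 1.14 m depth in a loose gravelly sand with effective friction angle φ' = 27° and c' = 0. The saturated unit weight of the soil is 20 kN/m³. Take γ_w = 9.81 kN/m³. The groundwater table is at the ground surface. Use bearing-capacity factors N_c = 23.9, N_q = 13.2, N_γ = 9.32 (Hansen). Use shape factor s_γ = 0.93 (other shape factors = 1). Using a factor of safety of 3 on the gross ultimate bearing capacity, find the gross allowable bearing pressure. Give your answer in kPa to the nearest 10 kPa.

Water table at ground surface, so effective unit weight γ' = 20 − 9.81 = 10.19 kN/m³ is used throughout; overburden q = 10.19 × 1.14 = 11.617 kPa; the same γ' applies in the ½γBN_γ term.
Surcharge term q·N_q = 11.617 × 13.2 = 153.34 kPa; self-weight term 0.5·γ·B·N_γ·s_γ = 0.5 × 10.19 × 2.2 × 9.32 × 0.93 = 97.155 kPa.
q_ult = 153.34 + 97.155 = 250.49 kPa.
q_all = 250.49 / 3 = 83.498 kPa.

q_all ≈ 80 kPa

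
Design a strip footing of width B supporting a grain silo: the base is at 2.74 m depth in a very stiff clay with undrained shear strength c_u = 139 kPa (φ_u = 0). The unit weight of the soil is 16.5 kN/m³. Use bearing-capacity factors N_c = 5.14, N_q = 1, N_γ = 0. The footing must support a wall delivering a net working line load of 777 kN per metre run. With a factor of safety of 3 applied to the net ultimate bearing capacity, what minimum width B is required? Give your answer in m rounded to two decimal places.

B = 3.26 m

Effective surcharge at the founding depth q = γ·D_f = 16.5 × 2.74 = 45.21 kPa.
q_ult = c·N_c + q·N_q
     = 139 × 5.14 + 45.21 × 1
     = 714.46 + 45.21 = 759.67 kPa.
For φ = 0 the ½γBN_γ term vanishes, so q_ult is independent of B. q_net = 759.67 − 45.21 = 714.46 kPa; q_all(net) = 714.46/3 = 238.15 kPa.
Required width B = w / q_all(net) = 777 / 238.15 = 3.263 m.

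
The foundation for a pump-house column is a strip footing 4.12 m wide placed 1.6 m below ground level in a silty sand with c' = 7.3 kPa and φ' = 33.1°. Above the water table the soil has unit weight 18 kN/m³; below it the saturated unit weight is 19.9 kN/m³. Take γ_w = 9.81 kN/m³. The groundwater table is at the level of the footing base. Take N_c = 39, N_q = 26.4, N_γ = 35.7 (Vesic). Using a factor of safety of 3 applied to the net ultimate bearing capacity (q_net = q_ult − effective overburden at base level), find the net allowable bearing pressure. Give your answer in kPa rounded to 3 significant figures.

q = γ·D_f = 18 × 1.6 = 28.8 kPa.
For the ½γBN_γ term take γ' = 19.9 − 9.81 = 10.09 kN/m³ (soil below base is submerged).
c·N_c = 7.3 × 39 = 284.7 kPa
q·N_q = 28.8 × 26.4 = 760.32 kPa
0.5·γ·B·N_γ = 0.5 × 10.09 × 4.12 × 35.7 = 742.04 kPa
q_ult = 284.7 + 760.32 + 742.04 = 1787.1 kPa.
Net ultimate: q_net = 1787.1 − 28.8 = 1758.3 kPa.
q_all(net) = 1758.3 / 3 = 586.09 kPa.

q_all(net) ≈ 586 kPa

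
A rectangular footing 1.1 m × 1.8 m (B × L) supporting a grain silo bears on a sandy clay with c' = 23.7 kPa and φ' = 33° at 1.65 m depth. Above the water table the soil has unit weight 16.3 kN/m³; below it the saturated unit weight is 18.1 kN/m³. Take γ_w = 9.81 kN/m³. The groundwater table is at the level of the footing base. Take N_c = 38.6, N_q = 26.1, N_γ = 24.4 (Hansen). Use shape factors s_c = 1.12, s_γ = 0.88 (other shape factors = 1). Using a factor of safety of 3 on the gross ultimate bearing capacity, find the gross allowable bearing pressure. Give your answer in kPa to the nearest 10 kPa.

Effective surcharge at the founding depth q = γ·D_f = 16.3 × 1.65 = 26.895 kPa.
The water table coincides with the base, so in the self-weight term γ → γ' = 8.29 kN/m³.
q_ult = c·N_c·s_c + q·N_q + 0.5·γ·B·N_γ·s_γ
     = 23.7 × 38.6 × 1.12 + 26.895 × 26.1 + 0.5 × 8.29 × 1.1 × 24.4 × 0.88
     = 1024.6 + 701.96 + 97.902 = 1824.5 kPa.
q_all = 1824.5 / 3 = 608.15 kPa.

q_all ≈ 610 kPa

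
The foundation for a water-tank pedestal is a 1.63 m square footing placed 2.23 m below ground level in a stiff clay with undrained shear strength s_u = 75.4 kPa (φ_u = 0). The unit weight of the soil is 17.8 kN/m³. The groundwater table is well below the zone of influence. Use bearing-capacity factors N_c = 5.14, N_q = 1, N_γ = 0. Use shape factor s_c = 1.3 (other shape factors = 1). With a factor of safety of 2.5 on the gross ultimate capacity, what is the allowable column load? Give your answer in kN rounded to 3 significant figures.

Overburden at base level: q = 17.8 × 2.23 = 39.694 kPa.
Cohesion term c·N_c·s_c = 75.4 × 5.14 × 1.3 = 503.82 kPa; surcharge term q·N_q = 39.694 × 1 = 39.694 kPa.
q_ult = 503.82 + 39.694 = 543.52 kPa.
Gross allowable pressure q_all = 543.52 / 2.5 = 217.41 kPa.
Footing area = 2.6569 m², so allowable column load = 217.41 × 2.6569 = 577.63 kN.

P_all ≈ 578 kN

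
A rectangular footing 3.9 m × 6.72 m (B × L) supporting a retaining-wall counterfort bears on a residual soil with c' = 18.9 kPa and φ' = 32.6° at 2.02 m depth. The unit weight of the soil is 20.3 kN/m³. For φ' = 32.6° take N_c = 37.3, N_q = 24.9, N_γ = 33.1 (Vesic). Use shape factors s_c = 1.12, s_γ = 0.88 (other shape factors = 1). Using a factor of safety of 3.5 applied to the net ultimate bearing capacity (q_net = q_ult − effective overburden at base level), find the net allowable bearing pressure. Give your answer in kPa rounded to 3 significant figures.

q = γ·D_f = 20.3 × 2.02 = 41.006 kPa.
c·N_c·s_c = 18.9 × 37.3 × 1.12 = 789.57 kPa
q·N_q = 41.006 × 24.9 = 1021 kPa
0.5·γ·B·N_γ·s_γ = 0.5 × 20.3 × 3.9 × 33.1 × 0.88 = 1153 kPa
q_ult = 789.57 + 1021 + 1153 = 2963.6 kPa.
Net ultimate: q_net = 2963.6 − 41.006 = 2922.6 kPa.
q_all(net) = 2922.6 / 3.5 = 835.04 kPa.

q_all(net) ≈ 835 kPa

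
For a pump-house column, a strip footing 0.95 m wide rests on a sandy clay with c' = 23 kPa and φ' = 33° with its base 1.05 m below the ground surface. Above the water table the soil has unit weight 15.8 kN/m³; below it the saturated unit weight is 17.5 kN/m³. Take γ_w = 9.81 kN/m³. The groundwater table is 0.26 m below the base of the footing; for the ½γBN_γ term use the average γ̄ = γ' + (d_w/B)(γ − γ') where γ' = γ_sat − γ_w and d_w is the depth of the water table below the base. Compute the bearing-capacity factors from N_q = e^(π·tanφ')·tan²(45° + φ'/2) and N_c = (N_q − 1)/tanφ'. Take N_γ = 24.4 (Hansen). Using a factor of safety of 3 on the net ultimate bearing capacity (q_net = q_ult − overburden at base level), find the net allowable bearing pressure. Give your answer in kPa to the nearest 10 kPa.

N_q = e^(π·tan33°)·tan²(61.5°) = 26.09; N_c = (N_q − 1)/tanφ' = 38.64.
Overburden at base level: q = 15.8 × 1.05 = 16.59 kPa.
The water table is 0.26 m below the base (< B = 0.95 m), so the ½γBN_γ term uses γ̄ = γ' + (d_w/B)(γ − γ') = 7.69 + (0.26/0.95)(15.8 − 7.69) = 9.9096 kN/m³.
Cohesion term c·N_c = 23 × 38.638 = 888.68 kPa; surcharge term q·N_q = 16.59 × 26.092 = 432.87 kPa; self-weight term 0.5·γ·B·N_γ = 0.5 × 9.9096 × 0.95 × 24.4 = 114.85 kPa.
q_ult = 888.68 + 432.87 + 114.85 = 1436.4 kPa.
q_net = 1436.4 − 16.59 = 1419.8 kPa.
q_all(net) = 1419.8 / 3 = 473.27 kPa.

q_all(net) ≈ 470 kPa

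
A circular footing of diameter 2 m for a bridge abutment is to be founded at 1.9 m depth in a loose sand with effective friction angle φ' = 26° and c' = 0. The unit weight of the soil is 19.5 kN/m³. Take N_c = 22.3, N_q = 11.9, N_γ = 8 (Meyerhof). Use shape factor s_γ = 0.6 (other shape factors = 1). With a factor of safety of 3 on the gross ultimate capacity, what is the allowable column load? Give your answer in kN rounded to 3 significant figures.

q = γ·D_f = 19.5 × 1.9 = 37.05 kPa.
q·N_q = 37.05 × 11.9 = 440.89 kPa
0.5·γ·B·N_γ·s_γ = 0.5 × 19.5 × 2 × 8 × 0.6 = 93.6 kPa
q_ult = 440.89 + 93.6 = 534.5 kPa.
Gross allowable pressure q_all = 534.5 / 3 = 178.16 kPa.
Footing area = 3.1416 m², so allowable column load = 178.16 × 3.1416 = 559.72 kN.

P_all ≈ 560 kN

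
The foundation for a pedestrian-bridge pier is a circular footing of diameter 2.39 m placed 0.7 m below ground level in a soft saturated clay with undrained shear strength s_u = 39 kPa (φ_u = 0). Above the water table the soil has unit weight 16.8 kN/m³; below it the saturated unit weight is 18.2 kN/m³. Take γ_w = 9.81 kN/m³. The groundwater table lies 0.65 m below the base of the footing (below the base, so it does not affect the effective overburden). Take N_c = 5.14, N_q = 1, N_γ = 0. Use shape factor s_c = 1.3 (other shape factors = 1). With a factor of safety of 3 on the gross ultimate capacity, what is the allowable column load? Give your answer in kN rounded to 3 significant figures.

P_all ≈ 407 kN

Overburden at base level: q = 16.8 × 0.7 = 11.76 kPa.
Cohesion term c·N_c·s_c = 39 × 5.14 × 1.3 = 260.6 kPa; surcharge term q·N_q = 11.76 × 1 = 11.76 kPa.
q_ult = 260.6 + 11.76 = 272.36 kPa.
Gross allowable pressure q_all = 272.36 / 3 = 90.786 kPa.
Footing area = 4.4863 m², so allowable column load = 90.786 × 4.4863 = 407.29 kN.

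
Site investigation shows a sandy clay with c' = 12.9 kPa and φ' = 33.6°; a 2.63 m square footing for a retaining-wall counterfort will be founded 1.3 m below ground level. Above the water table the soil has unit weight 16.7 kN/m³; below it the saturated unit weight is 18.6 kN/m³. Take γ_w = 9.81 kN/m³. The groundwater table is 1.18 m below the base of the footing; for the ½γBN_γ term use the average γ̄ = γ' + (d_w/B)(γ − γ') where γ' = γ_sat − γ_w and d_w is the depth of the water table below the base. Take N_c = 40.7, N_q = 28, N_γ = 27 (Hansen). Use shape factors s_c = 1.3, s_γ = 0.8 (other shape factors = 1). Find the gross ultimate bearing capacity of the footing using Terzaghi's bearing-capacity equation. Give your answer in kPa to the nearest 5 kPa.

q_ult ≈ 1640 kPa

q = γ·D_f = 16.7 × 1.3 = 21.71 kPa.
γ' = 8.79 kN/m³; averaging over the depth B below the base, γ̄ = γ' + (d_w/B)(γ − γ') = 12.339 kN/m³.
c·N_c·s_c = 12.9 × 40.7 × 1.3 = 682.54 kPa
q·N_q = 21.71 × 28 = 607.88 kPa
0.5·γ·B·N_γ·s_γ = 0.5 × 12.339 × 2.63 × 27 × 0.8 = 350.48 kPa
q_ult = 682.54 + 607.88 + 350.48 = 1640.9 kPa.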